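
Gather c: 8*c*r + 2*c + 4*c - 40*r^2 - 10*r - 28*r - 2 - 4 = c*(8*r + 6) - 40*r^2 - 38*r - 6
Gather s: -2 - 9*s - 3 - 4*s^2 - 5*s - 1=-4*s^2 - 14*s - 6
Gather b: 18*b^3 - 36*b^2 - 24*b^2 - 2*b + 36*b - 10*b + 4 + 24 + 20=18*b^3 - 60*b^2 + 24*b + 48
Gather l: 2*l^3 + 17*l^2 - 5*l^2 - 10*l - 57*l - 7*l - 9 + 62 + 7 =2*l^3 + 12*l^2 - 74*l + 60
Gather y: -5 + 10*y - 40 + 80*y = 90*y - 45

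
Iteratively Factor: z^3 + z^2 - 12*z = (z)*(z^2 + z - 12) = z*(z + 4)*(z - 3)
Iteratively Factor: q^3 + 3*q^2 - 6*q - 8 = (q - 2)*(q^2 + 5*q + 4) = (q - 2)*(q + 1)*(q + 4)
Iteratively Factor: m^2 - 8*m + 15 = (m - 3)*(m - 5)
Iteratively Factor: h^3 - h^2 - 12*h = (h - 4)*(h^2 + 3*h) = (h - 4)*(h + 3)*(h)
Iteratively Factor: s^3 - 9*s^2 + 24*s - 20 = (s - 5)*(s^2 - 4*s + 4) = (s - 5)*(s - 2)*(s - 2)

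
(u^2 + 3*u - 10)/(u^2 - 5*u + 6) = (u + 5)/(u - 3)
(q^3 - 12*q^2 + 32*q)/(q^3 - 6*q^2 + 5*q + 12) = q*(q - 8)/(q^2 - 2*q - 3)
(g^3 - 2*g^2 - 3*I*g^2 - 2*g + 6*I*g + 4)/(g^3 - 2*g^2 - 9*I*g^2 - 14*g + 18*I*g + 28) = (g - I)/(g - 7*I)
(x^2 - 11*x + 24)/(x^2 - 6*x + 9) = (x - 8)/(x - 3)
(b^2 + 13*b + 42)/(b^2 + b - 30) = (b + 7)/(b - 5)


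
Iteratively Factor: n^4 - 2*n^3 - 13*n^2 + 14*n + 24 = (n - 2)*(n^3 - 13*n - 12) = (n - 2)*(n + 1)*(n^2 - n - 12) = (n - 4)*(n - 2)*(n + 1)*(n + 3)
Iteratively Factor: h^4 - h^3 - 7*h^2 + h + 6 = (h + 2)*(h^3 - 3*h^2 - h + 3) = (h - 1)*(h + 2)*(h^2 - 2*h - 3) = (h - 1)*(h + 1)*(h + 2)*(h - 3)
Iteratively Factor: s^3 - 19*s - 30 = (s + 2)*(s^2 - 2*s - 15) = (s - 5)*(s + 2)*(s + 3)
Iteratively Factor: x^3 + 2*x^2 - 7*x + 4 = (x + 4)*(x^2 - 2*x + 1) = (x - 1)*(x + 4)*(x - 1)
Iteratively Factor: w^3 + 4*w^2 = (w)*(w^2 + 4*w) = w*(w + 4)*(w)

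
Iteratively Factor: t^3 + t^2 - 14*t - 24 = (t + 3)*(t^2 - 2*t - 8) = (t - 4)*(t + 3)*(t + 2)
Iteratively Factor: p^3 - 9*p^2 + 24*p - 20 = (p - 2)*(p^2 - 7*p + 10) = (p - 5)*(p - 2)*(p - 2)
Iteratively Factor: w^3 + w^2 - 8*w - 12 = (w + 2)*(w^2 - w - 6) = (w - 3)*(w + 2)*(w + 2)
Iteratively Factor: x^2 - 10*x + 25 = (x - 5)*(x - 5)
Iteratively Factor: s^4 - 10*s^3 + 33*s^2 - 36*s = (s - 3)*(s^3 - 7*s^2 + 12*s) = (s - 3)^2*(s^2 - 4*s) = (s - 4)*(s - 3)^2*(s)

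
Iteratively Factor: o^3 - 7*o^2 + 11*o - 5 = (o - 5)*(o^2 - 2*o + 1) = (o - 5)*(o - 1)*(o - 1)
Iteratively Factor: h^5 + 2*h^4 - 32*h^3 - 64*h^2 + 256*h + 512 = (h + 4)*(h^4 - 2*h^3 - 24*h^2 + 32*h + 128) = (h + 2)*(h + 4)*(h^3 - 4*h^2 - 16*h + 64) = (h - 4)*(h + 2)*(h + 4)*(h^2 - 16) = (h - 4)*(h + 2)*(h + 4)^2*(h - 4)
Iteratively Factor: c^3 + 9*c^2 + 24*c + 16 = (c + 4)*(c^2 + 5*c + 4) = (c + 1)*(c + 4)*(c + 4)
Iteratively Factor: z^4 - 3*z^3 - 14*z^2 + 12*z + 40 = (z + 2)*(z^3 - 5*z^2 - 4*z + 20) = (z - 5)*(z + 2)*(z^2 - 4) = (z - 5)*(z + 2)^2*(z - 2)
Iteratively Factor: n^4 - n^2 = (n)*(n^3 - n) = n*(n + 1)*(n^2 - n) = n*(n - 1)*(n + 1)*(n)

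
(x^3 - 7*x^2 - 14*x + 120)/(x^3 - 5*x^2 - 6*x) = (x^2 - x - 20)/(x*(x + 1))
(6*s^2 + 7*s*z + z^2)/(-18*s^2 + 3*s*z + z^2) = (s + z)/(-3*s + z)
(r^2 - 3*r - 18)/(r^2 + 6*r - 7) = (r^2 - 3*r - 18)/(r^2 + 6*r - 7)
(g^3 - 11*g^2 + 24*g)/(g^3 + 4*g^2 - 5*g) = (g^2 - 11*g + 24)/(g^2 + 4*g - 5)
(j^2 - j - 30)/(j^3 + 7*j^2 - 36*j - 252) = (j + 5)/(j^2 + 13*j + 42)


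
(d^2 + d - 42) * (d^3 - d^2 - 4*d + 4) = d^5 - 47*d^3 + 42*d^2 + 172*d - 168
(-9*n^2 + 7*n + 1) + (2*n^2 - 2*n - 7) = -7*n^2 + 5*n - 6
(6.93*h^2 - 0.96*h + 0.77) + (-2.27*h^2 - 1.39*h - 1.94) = 4.66*h^2 - 2.35*h - 1.17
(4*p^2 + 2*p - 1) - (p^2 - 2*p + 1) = 3*p^2 + 4*p - 2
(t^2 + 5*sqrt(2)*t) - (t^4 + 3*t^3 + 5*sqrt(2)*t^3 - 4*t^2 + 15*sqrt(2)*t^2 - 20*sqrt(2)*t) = -t^4 - 5*sqrt(2)*t^3 - 3*t^3 - 15*sqrt(2)*t^2 + 5*t^2 + 25*sqrt(2)*t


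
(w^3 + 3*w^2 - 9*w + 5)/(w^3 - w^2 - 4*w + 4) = (w^2 + 4*w - 5)/(w^2 - 4)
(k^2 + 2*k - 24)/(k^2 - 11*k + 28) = (k + 6)/(k - 7)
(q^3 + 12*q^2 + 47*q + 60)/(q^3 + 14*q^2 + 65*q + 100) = (q + 3)/(q + 5)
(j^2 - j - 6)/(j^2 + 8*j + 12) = (j - 3)/(j + 6)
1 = 1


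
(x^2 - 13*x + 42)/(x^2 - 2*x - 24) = (x - 7)/(x + 4)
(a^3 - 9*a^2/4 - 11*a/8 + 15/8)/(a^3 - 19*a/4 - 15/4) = (4*a - 3)/(2*(2*a + 3))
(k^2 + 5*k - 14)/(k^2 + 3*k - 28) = (k - 2)/(k - 4)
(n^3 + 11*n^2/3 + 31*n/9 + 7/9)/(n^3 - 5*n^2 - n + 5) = (9*n^2 + 24*n + 7)/(9*(n^2 - 6*n + 5))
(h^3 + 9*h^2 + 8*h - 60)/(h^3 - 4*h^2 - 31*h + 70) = (h + 6)/(h - 7)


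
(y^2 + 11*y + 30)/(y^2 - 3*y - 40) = (y + 6)/(y - 8)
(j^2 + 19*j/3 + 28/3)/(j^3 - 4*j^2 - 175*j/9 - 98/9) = 3*(j + 4)/(3*j^2 - 19*j - 14)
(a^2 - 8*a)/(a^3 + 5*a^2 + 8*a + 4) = a*(a - 8)/(a^3 + 5*a^2 + 8*a + 4)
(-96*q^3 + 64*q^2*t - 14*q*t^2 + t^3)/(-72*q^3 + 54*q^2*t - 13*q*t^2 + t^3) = (4*q - t)/(3*q - t)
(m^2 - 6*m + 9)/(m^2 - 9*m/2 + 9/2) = 2*(m - 3)/(2*m - 3)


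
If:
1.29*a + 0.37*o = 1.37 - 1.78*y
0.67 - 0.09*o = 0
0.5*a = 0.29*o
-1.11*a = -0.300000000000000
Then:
No Solution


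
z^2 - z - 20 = (z - 5)*(z + 4)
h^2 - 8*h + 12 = (h - 6)*(h - 2)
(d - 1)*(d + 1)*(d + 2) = d^3 + 2*d^2 - d - 2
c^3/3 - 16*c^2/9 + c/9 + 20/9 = (c/3 + 1/3)*(c - 5)*(c - 4/3)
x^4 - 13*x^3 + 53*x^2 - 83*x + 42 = (x - 7)*(x - 3)*(x - 2)*(x - 1)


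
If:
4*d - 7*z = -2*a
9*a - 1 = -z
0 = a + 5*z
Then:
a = 5/44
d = -17/176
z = -1/44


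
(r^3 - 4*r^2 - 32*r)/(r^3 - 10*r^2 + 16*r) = (r + 4)/(r - 2)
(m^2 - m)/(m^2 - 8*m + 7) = m/(m - 7)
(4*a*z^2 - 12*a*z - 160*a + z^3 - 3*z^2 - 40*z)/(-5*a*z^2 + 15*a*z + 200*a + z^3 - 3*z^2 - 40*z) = (4*a + z)/(-5*a + z)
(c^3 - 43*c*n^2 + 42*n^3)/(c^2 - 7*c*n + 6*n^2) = c + 7*n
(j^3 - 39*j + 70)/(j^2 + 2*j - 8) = (j^2 + 2*j - 35)/(j + 4)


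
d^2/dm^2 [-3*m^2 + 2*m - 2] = -6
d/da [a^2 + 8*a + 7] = 2*a + 8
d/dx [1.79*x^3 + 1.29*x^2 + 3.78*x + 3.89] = 5.37*x^2 + 2.58*x + 3.78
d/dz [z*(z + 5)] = 2*z + 5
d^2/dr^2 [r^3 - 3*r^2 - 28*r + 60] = 6*r - 6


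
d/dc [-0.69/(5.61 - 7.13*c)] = -4.9197/(7.13*c - 5.61)^2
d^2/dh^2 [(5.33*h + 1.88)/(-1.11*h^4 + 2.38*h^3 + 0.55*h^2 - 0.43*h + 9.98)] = (-78.805116*h^7 + 178.965744*h^6 - 12.6262020000001*h^5 - 133.72731*h^4 - 1237.99159*h^3 + 1277.420088*h^2 + 446.133012*h - 25.802908)/(1.367631*h^12 - 8.797194*h^11 + 16.829487*h^10 - 3.173923*h^9 - 52.043853*h^8 + 161.76312*h^7 - 129.208834*h^6 - 107.893605*h^5 + 383.588589*h^4 - 696.905729*h^3 - 169.876566*h^2 + 128.484516*h - 994.011992)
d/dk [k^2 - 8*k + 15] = 2*k - 8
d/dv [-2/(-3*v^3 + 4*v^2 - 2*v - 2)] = 2*(-9*v^2 + 8*v - 2)/(3*v^3 - 4*v^2 + 2*v + 2)^2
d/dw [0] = 0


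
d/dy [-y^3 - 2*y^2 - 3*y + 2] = -3*y^2 - 4*y - 3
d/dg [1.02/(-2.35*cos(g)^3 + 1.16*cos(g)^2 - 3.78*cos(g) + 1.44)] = (-7.191*cos(g)^2 + 2.3664*cos(g) - 3.8556)*sin(g)/(2.35*cos(g)^3 - 1.16*cos(g)^2 + 3.78*cos(g) - 1.44)^2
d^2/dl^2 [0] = 0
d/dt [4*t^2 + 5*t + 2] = 8*t + 5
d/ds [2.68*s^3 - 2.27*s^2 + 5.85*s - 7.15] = 8.04*s^2 - 4.54*s + 5.85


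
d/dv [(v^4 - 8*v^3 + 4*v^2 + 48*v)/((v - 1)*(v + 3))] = 2*(v^5 - v^4 - 22*v^3 + 16*v^2 - 12*v - 72)/(v^4 + 4*v^3 - 2*v^2 - 12*v + 9)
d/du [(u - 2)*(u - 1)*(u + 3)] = 3*u^2 - 7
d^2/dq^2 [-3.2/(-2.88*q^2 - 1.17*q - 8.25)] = (-53.08416*q^2 - 21.56544*q + 3.2*(5.76*q + 1.17)*(11.52*q + 2.34) - 152.064)/(2.88*q^2 + 1.17*q + 8.25)^3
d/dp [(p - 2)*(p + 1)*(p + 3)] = 3*p^2 + 4*p - 5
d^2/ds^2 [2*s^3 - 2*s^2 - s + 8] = 12*s - 4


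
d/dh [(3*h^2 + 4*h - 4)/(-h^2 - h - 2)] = (h^2 - 20*h - 12)/(h^4 + 2*h^3 + 5*h^2 + 4*h + 4)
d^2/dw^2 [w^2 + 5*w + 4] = 2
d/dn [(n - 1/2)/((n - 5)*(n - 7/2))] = (-4*n^2 + 4*n + 53)/(4*n^4 - 68*n^3 + 429*n^2 - 1190*n + 1225)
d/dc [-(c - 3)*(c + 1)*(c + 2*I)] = -3*c^2 + 4*c*(1 - I) + 3 + 4*I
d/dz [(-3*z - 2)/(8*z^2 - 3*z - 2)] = 8*z*(3*z + 4)/(64*z^4 - 48*z^3 - 23*z^2 + 12*z + 4)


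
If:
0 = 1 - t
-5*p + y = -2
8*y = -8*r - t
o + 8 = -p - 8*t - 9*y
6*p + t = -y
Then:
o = -24/11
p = 1/11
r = 125/88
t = 1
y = -17/11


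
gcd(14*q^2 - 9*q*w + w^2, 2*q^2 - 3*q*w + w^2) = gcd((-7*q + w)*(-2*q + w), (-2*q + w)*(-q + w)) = 2*q - w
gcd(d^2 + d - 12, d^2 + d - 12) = d^2 + d - 12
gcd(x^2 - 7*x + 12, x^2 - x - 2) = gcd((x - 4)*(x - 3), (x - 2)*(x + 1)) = 1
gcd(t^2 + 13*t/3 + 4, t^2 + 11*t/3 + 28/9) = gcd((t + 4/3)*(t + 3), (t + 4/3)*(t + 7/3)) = t + 4/3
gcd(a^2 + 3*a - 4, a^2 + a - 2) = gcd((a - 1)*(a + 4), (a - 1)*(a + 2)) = a - 1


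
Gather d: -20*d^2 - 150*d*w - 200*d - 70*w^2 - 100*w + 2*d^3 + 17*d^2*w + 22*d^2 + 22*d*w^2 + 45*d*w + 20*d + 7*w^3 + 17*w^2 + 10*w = 2*d^3 + d^2*(17*w + 2) + d*(22*w^2 - 105*w - 180) + 7*w^3 - 53*w^2 - 90*w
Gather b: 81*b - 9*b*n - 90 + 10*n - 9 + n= b*(81 - 9*n) + 11*n - 99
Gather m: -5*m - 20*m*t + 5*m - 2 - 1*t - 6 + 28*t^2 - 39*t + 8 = -20*m*t + 28*t^2 - 40*t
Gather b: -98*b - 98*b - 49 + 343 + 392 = 686 - 196*b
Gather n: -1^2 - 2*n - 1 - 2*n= -4*n - 2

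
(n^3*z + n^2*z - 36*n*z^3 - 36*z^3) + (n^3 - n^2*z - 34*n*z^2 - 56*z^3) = n^3*z + n^3 - 36*n*z^3 - 34*n*z^2 - 92*z^3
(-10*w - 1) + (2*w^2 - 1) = 2*w^2 - 10*w - 2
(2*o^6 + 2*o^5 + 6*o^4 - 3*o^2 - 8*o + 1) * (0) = 0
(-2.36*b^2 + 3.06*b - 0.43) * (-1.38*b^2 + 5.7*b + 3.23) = 3.2568*b^4 - 17.6748*b^3 + 10.4126*b^2 + 7.4328*b - 1.3889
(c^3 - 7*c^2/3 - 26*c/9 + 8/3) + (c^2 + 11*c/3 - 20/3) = c^3 - 4*c^2/3 + 7*c/9 - 4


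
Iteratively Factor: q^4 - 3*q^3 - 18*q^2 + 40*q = (q - 2)*(q^3 - q^2 - 20*q) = (q - 2)*(q + 4)*(q^2 - 5*q) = q*(q - 2)*(q + 4)*(q - 5)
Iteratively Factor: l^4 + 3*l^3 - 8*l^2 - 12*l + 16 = (l + 4)*(l^3 - l^2 - 4*l + 4) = (l - 2)*(l + 4)*(l^2 + l - 2) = (l - 2)*(l - 1)*(l + 4)*(l + 2)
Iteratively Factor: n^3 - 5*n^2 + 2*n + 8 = (n - 2)*(n^2 - 3*n - 4) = (n - 4)*(n - 2)*(n + 1)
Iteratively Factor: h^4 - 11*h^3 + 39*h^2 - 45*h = (h - 5)*(h^3 - 6*h^2 + 9*h) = (h - 5)*(h - 3)*(h^2 - 3*h) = h*(h - 5)*(h - 3)*(h - 3)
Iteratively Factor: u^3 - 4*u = (u)*(u^2 - 4) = u*(u + 2)*(u - 2)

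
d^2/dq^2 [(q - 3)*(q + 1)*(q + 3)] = 6*q + 2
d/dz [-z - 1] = -1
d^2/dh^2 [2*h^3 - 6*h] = 12*h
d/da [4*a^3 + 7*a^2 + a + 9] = 12*a^2 + 14*a + 1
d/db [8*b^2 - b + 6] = 16*b - 1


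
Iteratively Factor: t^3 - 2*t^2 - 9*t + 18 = (t - 3)*(t^2 + t - 6) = (t - 3)*(t - 2)*(t + 3)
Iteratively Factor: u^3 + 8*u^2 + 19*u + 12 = (u + 1)*(u^2 + 7*u + 12) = (u + 1)*(u + 4)*(u + 3)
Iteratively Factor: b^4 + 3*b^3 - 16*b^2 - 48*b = (b + 4)*(b^3 - b^2 - 12*b) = (b - 4)*(b + 4)*(b^2 + 3*b) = (b - 4)*(b + 3)*(b + 4)*(b)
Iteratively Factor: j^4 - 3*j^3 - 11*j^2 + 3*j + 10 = (j - 1)*(j^3 - 2*j^2 - 13*j - 10) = (j - 1)*(j + 2)*(j^2 - 4*j - 5) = (j - 1)*(j + 1)*(j + 2)*(j - 5)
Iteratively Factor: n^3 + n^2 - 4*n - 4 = (n - 2)*(n^2 + 3*n + 2) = (n - 2)*(n + 1)*(n + 2)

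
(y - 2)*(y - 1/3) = y^2 - 7*y/3 + 2/3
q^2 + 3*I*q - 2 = (q + I)*(q + 2*I)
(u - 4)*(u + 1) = u^2 - 3*u - 4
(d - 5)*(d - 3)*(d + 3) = d^3 - 5*d^2 - 9*d + 45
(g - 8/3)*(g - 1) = g^2 - 11*g/3 + 8/3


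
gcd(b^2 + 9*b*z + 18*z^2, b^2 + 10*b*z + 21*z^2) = b + 3*z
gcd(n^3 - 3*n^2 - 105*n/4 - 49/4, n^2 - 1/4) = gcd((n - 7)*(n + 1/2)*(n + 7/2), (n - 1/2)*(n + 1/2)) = n + 1/2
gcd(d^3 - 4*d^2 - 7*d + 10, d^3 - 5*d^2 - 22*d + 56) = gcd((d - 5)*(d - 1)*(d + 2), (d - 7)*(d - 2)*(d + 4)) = 1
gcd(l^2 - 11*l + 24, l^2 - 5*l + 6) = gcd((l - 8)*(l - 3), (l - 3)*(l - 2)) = l - 3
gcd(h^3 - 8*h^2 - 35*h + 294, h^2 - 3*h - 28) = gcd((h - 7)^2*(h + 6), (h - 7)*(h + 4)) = h - 7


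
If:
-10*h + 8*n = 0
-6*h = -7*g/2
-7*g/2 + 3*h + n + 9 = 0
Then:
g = 432/49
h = 36/7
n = 45/7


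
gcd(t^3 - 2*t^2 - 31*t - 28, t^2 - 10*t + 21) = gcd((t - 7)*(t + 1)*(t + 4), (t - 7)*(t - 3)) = t - 7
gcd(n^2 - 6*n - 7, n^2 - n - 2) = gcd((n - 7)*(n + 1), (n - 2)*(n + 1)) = n + 1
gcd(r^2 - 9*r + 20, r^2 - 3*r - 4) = r - 4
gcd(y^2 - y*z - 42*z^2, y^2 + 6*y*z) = y + 6*z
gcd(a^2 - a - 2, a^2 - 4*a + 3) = 1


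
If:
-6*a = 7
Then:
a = -7/6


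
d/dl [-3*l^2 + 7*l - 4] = 7 - 6*l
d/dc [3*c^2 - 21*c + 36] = 6*c - 21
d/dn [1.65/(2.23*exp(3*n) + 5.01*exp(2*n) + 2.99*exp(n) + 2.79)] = (-11.0385*exp(2*n) - 16.533*exp(n) - 4.9335)*exp(n)/(2.23*exp(3*n) + 5.01*exp(2*n) + 2.99*exp(n) + 2.79)^2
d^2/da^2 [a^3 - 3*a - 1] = 6*a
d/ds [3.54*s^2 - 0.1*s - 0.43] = 7.08*s - 0.1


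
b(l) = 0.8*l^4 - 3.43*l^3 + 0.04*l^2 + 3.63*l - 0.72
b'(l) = 3.2*l^3 - 10.29*l^2 + 0.08*l + 3.63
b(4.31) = 17.11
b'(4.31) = 69.03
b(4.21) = 10.64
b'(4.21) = 60.36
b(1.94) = -7.24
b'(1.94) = -11.58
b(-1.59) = 12.51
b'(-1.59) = -35.37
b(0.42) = 0.58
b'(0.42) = 2.09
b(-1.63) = 13.97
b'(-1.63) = -37.70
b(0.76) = 0.82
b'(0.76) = -0.85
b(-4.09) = 443.64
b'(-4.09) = -387.77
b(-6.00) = 1756.62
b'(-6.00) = -1058.49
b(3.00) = -17.28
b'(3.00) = -2.34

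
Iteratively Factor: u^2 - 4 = (u + 2)*(u - 2)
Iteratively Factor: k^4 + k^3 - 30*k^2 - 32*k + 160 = (k + 4)*(k^3 - 3*k^2 - 18*k + 40) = (k + 4)^2*(k^2 - 7*k + 10) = (k - 5)*(k + 4)^2*(k - 2)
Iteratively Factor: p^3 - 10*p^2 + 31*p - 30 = (p - 3)*(p^2 - 7*p + 10) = (p - 5)*(p - 3)*(p - 2)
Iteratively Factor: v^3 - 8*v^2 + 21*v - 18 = (v - 3)*(v^2 - 5*v + 6) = (v - 3)*(v - 2)*(v - 3)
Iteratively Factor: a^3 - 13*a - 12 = (a + 3)*(a^2 - 3*a - 4) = (a + 1)*(a + 3)*(a - 4)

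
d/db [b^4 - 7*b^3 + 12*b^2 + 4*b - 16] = 4*b^3 - 21*b^2 + 24*b + 4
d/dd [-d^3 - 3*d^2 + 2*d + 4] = -3*d^2 - 6*d + 2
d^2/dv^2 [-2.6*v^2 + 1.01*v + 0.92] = -5.20000000000000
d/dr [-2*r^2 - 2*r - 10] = -4*r - 2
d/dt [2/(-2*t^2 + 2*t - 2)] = (2*t - 1)/(t^2 - t + 1)^2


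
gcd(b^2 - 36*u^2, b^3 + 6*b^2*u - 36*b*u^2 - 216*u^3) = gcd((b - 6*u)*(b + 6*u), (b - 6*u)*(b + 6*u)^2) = -b^2 + 36*u^2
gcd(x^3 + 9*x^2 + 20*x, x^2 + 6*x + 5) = x + 5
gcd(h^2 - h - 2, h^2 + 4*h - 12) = h - 2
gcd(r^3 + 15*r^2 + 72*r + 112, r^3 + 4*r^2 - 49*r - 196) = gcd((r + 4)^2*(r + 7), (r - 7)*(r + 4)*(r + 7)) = r^2 + 11*r + 28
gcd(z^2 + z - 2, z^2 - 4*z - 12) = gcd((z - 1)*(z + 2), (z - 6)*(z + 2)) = z + 2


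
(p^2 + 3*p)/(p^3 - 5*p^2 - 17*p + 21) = p/(p^2 - 8*p + 7)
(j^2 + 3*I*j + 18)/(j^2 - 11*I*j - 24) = (j + 6*I)/(j - 8*I)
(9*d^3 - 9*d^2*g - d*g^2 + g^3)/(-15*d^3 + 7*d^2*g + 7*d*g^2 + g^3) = (-3*d + g)/(5*d + g)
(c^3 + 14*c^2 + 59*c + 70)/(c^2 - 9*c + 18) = (c^3 + 14*c^2 + 59*c + 70)/(c^2 - 9*c + 18)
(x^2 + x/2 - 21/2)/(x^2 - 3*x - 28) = (-2*x^2 - x + 21)/(2*(-x^2 + 3*x + 28))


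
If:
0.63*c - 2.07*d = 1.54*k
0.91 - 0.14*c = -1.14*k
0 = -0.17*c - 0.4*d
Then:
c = -0.93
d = 0.40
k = -0.91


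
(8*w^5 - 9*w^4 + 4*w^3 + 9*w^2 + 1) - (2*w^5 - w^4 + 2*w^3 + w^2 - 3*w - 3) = 6*w^5 - 8*w^4 + 2*w^3 + 8*w^2 + 3*w + 4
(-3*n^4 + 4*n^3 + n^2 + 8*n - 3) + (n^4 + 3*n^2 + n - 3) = -2*n^4 + 4*n^3 + 4*n^2 + 9*n - 6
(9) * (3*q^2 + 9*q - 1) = 27*q^2 + 81*q - 9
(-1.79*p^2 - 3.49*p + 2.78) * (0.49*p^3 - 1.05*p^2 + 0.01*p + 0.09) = -0.8771*p^5 + 0.1694*p^4 + 5.0088*p^3 - 3.115*p^2 - 0.2863*p + 0.2502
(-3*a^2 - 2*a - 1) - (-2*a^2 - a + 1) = -a^2 - a - 2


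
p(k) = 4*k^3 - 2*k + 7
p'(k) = 12*k^2 - 2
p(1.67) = 22.29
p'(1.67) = 31.47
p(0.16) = 6.70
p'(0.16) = -1.69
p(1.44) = 16.06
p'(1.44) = 22.88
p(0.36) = 6.47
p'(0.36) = -0.44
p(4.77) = 431.59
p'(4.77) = 271.03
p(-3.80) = -204.89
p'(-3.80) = 171.28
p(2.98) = 106.89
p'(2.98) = 104.56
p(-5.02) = -488.98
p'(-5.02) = 300.40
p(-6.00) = -845.00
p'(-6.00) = 430.00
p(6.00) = 859.00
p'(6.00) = 430.00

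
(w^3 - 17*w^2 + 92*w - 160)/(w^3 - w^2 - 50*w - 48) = (w^2 - 9*w + 20)/(w^2 + 7*w + 6)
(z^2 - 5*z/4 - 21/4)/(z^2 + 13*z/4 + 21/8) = 2*(z - 3)/(2*z + 3)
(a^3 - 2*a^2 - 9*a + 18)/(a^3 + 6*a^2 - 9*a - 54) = (a - 2)/(a + 6)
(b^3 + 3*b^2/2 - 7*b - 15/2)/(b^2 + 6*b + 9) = (2*b^2 - 3*b - 5)/(2*(b + 3))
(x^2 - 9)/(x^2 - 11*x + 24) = (x + 3)/(x - 8)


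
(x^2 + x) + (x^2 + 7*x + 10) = 2*x^2 + 8*x + 10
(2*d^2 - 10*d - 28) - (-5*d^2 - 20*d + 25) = 7*d^2 + 10*d - 53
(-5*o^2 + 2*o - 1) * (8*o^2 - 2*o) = -40*o^4 + 26*o^3 - 12*o^2 + 2*o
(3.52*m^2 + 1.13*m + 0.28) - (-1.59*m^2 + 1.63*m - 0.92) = 5.11*m^2 - 0.5*m + 1.2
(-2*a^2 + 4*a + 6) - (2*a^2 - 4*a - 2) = -4*a^2 + 8*a + 8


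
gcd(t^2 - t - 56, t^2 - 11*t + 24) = t - 8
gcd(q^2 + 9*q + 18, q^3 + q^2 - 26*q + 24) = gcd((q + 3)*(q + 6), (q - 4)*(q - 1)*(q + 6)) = q + 6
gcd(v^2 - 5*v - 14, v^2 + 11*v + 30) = 1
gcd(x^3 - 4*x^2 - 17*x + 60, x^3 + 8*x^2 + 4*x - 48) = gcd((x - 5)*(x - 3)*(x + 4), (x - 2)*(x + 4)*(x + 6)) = x + 4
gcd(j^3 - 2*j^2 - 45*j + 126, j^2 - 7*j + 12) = j - 3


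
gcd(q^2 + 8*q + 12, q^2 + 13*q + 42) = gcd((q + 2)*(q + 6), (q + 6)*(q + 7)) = q + 6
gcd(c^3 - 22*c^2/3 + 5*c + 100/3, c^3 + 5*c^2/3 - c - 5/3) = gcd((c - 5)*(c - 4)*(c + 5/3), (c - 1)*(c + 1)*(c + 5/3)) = c + 5/3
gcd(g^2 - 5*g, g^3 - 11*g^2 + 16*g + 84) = 1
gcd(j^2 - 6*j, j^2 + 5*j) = j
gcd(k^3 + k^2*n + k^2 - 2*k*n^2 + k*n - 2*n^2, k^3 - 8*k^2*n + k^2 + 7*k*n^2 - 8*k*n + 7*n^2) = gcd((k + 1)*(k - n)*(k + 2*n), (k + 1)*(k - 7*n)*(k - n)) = k^2 - k*n + k - n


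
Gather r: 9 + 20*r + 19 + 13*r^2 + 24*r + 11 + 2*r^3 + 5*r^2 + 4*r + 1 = 2*r^3 + 18*r^2 + 48*r + 40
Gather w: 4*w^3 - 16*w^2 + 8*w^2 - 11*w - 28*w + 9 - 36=4*w^3 - 8*w^2 - 39*w - 27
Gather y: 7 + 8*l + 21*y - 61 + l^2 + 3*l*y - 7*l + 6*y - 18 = l^2 + l + y*(3*l + 27) - 72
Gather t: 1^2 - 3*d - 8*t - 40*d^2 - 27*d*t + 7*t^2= -40*d^2 - 3*d + 7*t^2 + t*(-27*d - 8) + 1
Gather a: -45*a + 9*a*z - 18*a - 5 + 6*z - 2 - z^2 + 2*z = a*(9*z - 63) - z^2 + 8*z - 7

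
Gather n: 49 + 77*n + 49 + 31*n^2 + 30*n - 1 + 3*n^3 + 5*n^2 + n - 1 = 3*n^3 + 36*n^2 + 108*n + 96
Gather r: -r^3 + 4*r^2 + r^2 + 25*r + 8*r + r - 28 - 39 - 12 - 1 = -r^3 + 5*r^2 + 34*r - 80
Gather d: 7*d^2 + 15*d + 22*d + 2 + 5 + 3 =7*d^2 + 37*d + 10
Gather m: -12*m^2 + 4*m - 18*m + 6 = -12*m^2 - 14*m + 6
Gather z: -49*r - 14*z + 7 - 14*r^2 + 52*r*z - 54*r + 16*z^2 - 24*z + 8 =-14*r^2 - 103*r + 16*z^2 + z*(52*r - 38) + 15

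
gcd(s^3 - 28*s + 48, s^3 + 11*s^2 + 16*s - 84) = s^2 + 4*s - 12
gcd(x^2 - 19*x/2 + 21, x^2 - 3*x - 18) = x - 6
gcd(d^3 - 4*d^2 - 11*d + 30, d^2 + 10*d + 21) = d + 3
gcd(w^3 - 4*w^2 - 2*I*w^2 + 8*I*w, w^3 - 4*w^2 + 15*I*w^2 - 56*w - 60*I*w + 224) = w - 4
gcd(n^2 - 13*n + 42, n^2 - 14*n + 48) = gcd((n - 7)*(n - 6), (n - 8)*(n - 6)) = n - 6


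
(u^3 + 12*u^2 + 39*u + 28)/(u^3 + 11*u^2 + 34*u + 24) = (u + 7)/(u + 6)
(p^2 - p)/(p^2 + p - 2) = p/(p + 2)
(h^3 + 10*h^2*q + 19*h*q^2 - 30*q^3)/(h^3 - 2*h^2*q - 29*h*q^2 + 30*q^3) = (-h - 6*q)/(-h + 6*q)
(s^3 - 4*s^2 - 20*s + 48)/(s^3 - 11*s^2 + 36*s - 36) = (s + 4)/(s - 3)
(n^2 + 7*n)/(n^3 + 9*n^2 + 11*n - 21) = n/(n^2 + 2*n - 3)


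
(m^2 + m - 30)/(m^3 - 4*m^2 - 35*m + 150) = 1/(m - 5)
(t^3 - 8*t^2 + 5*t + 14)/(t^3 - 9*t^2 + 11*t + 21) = (t - 2)/(t - 3)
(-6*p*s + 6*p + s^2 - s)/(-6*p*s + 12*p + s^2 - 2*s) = (s - 1)/(s - 2)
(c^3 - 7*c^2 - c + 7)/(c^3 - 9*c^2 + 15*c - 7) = (c + 1)/(c - 1)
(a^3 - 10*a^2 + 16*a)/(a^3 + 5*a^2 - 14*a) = (a - 8)/(a + 7)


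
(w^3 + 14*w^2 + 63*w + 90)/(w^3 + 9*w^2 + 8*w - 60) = (w + 3)/(w - 2)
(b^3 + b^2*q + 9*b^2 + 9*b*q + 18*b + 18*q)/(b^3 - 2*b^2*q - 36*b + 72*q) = (-b^2 - b*q - 3*b - 3*q)/(-b^2 + 2*b*q + 6*b - 12*q)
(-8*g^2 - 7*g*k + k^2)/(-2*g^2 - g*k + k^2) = (8*g - k)/(2*g - k)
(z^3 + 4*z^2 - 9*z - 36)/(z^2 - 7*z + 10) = (z^3 + 4*z^2 - 9*z - 36)/(z^2 - 7*z + 10)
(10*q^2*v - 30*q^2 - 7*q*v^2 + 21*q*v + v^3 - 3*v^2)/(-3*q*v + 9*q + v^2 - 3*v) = (-10*q^2 + 7*q*v - v^2)/(3*q - v)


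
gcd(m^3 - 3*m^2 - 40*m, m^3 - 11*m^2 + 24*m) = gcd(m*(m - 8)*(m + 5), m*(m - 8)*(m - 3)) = m^2 - 8*m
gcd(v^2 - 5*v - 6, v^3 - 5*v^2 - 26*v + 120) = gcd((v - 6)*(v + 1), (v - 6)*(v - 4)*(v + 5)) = v - 6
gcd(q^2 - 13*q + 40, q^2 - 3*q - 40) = q - 8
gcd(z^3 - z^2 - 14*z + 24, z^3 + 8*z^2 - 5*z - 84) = z^2 + z - 12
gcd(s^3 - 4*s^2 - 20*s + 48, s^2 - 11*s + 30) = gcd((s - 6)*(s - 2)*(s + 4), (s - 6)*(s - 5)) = s - 6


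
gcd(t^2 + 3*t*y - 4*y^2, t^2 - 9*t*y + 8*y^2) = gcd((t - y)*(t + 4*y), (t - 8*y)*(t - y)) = -t + y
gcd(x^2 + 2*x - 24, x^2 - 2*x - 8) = x - 4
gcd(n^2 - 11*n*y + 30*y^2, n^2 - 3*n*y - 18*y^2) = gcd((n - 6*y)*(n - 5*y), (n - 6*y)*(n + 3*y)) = -n + 6*y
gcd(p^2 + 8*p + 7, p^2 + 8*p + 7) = p^2 + 8*p + 7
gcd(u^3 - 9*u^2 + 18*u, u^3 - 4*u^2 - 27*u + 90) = u^2 - 9*u + 18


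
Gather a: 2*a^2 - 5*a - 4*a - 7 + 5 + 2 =2*a^2 - 9*a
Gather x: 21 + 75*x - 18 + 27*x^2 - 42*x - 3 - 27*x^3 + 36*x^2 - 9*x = -27*x^3 + 63*x^2 + 24*x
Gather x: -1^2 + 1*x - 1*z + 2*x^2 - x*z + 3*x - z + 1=2*x^2 + x*(4 - z) - 2*z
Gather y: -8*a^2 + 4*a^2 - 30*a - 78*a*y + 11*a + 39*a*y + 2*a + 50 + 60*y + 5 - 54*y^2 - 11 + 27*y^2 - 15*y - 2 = -4*a^2 - 17*a - 27*y^2 + y*(45 - 39*a) + 42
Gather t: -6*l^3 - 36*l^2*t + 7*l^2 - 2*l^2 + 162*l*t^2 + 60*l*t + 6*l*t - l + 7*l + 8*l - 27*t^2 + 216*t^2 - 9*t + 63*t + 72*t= -6*l^3 + 5*l^2 + 14*l + t^2*(162*l + 189) + t*(-36*l^2 + 66*l + 126)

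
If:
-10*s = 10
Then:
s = -1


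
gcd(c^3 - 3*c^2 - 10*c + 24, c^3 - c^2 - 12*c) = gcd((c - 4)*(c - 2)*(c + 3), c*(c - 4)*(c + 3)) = c^2 - c - 12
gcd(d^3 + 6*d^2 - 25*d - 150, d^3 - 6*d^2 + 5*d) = d - 5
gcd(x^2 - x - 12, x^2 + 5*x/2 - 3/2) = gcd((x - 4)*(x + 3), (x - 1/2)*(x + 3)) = x + 3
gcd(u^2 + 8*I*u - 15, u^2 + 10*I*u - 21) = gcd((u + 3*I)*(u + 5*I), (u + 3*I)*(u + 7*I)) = u + 3*I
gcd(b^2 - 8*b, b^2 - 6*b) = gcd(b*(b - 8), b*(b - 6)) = b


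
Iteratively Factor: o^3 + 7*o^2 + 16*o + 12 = (o + 3)*(o^2 + 4*o + 4) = (o + 2)*(o + 3)*(o + 2)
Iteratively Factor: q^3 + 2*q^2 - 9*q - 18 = (q + 2)*(q^2 - 9) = (q - 3)*(q + 2)*(q + 3)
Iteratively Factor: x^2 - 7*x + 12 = (x - 3)*(x - 4)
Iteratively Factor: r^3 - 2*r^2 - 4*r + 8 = (r - 2)*(r^2 - 4) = (r - 2)*(r + 2)*(r - 2)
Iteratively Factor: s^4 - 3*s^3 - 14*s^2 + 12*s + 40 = (s + 2)*(s^3 - 5*s^2 - 4*s + 20) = (s - 5)*(s + 2)*(s^2 - 4) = (s - 5)*(s - 2)*(s + 2)*(s + 2)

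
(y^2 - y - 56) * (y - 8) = y^3 - 9*y^2 - 48*y + 448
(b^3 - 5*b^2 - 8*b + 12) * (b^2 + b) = b^5 - 4*b^4 - 13*b^3 + 4*b^2 + 12*b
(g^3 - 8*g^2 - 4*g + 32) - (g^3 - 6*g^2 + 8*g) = -2*g^2 - 12*g + 32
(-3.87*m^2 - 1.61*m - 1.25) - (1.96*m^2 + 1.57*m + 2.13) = -5.83*m^2 - 3.18*m - 3.38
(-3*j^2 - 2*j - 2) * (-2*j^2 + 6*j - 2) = 6*j^4 - 14*j^3 - 2*j^2 - 8*j + 4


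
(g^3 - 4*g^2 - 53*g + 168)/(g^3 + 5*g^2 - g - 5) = (g^3 - 4*g^2 - 53*g + 168)/(g^3 + 5*g^2 - g - 5)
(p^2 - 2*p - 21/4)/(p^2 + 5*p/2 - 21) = (p + 3/2)/(p + 6)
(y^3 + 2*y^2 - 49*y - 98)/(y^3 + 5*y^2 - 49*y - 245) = (y + 2)/(y + 5)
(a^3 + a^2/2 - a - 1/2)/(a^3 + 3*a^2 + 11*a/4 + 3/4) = 2*(a - 1)/(2*a + 3)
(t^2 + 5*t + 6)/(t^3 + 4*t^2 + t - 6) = 1/(t - 1)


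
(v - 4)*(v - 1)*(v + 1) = v^3 - 4*v^2 - v + 4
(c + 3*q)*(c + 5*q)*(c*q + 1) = c^3*q + 8*c^2*q^2 + c^2 + 15*c*q^3 + 8*c*q + 15*q^2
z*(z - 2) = z^2 - 2*z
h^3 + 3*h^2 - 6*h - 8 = (h - 2)*(h + 1)*(h + 4)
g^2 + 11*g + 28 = (g + 4)*(g + 7)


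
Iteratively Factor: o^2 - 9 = (o - 3)*(o + 3)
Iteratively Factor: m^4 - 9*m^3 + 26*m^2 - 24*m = (m)*(m^3 - 9*m^2 + 26*m - 24) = m*(m - 3)*(m^2 - 6*m + 8) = m*(m - 3)*(m - 2)*(m - 4)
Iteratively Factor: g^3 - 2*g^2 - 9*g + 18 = (g - 2)*(g^2 - 9) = (g - 3)*(g - 2)*(g + 3)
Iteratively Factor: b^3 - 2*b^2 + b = (b)*(b^2 - 2*b + 1) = b*(b - 1)*(b - 1)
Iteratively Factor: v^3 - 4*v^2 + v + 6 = (v + 1)*(v^2 - 5*v + 6) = (v - 2)*(v + 1)*(v - 3)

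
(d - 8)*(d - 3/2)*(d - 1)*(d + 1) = d^4 - 19*d^3/2 + 11*d^2 + 19*d/2 - 12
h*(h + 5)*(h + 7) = h^3 + 12*h^2 + 35*h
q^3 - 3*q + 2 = (q - 1)^2*(q + 2)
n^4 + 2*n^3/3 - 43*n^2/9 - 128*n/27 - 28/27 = (n - 7/3)*(n + 1/3)*(n + 2/3)*(n + 2)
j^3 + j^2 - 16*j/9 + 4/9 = (j - 2/3)*(j - 1/3)*(j + 2)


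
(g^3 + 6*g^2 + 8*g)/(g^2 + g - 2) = g*(g + 4)/(g - 1)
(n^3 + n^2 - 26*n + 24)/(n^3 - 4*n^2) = 1 + 5/n - 6/n^2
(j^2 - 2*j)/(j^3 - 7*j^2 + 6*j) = (j - 2)/(j^2 - 7*j + 6)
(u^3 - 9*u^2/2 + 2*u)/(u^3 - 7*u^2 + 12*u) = (u - 1/2)/(u - 3)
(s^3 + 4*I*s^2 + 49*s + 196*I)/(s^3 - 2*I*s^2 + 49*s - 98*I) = (s + 4*I)/(s - 2*I)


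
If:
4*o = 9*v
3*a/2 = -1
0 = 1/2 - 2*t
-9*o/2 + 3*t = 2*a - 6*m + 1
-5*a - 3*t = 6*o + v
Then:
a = -2/3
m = 1003/8352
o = 93/232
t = 1/4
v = 31/174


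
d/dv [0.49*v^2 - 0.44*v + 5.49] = 0.98*v - 0.44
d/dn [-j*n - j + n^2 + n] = -j + 2*n + 1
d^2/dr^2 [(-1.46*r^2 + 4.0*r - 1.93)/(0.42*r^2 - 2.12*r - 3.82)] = (-1.188768*r^3 - 16.097256*r^2 + 48.816432*r - 130.938376)/(0.074088*r^6 - 1.121904*r^5 + 3.6414*r^4 + 10.87984*r^3 - 33.1194*r^2 - 92.807664*r - 55.742968)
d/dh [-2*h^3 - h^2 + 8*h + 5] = -6*h^2 - 2*h + 8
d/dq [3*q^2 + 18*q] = 6*q + 18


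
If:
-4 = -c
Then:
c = 4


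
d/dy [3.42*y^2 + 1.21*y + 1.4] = 6.84*y + 1.21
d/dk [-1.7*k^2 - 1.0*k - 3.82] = -3.4*k - 1.0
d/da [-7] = 0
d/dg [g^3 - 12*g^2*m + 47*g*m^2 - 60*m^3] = 3*g^2 - 24*g*m + 47*m^2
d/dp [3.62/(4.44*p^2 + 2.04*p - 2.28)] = (-32.1456*p - 7.3848)/(4.44*p^2 + 2.04*p - 2.28)^2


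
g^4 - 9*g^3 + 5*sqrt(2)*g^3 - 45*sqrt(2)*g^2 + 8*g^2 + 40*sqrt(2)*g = g*(g - 8)*(g - 1)*(g + 5*sqrt(2))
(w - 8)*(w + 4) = w^2 - 4*w - 32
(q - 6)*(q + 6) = q^2 - 36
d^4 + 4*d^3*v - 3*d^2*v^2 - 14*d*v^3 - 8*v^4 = (d - 2*v)*(d + v)^2*(d + 4*v)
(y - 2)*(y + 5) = y^2 + 3*y - 10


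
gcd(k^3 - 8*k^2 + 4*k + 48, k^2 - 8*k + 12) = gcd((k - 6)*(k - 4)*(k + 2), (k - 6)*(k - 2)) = k - 6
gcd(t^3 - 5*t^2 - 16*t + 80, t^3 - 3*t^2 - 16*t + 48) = t^2 - 16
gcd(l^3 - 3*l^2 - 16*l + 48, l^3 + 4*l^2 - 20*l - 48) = l - 4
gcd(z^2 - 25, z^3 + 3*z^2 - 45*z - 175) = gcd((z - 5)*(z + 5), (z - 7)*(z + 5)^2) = z + 5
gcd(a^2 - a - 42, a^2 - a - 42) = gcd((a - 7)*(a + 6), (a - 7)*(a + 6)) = a^2 - a - 42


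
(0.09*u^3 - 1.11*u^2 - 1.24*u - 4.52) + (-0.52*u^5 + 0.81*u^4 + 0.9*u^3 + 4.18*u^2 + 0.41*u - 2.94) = -0.52*u^5 + 0.81*u^4 + 0.99*u^3 + 3.07*u^2 - 0.83*u - 7.46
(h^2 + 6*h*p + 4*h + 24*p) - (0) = h^2 + 6*h*p + 4*h + 24*p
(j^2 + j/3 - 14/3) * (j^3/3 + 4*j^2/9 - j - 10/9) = j^5/3 + 5*j^4/9 - 65*j^3/27 - 95*j^2/27 + 116*j/27 + 140/27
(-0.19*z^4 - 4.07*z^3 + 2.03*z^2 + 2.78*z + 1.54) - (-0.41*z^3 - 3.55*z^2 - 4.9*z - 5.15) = -0.19*z^4 - 3.66*z^3 + 5.58*z^2 + 7.68*z + 6.69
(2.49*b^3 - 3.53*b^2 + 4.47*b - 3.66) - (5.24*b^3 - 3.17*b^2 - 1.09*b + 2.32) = -2.75*b^3 - 0.36*b^2 + 5.56*b - 5.98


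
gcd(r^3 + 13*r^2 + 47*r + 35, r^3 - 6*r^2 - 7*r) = r + 1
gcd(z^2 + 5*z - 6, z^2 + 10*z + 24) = z + 6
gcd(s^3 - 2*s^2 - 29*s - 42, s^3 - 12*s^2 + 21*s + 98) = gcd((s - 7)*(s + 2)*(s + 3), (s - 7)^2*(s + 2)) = s^2 - 5*s - 14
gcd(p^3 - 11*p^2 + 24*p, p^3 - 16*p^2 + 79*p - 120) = p^2 - 11*p + 24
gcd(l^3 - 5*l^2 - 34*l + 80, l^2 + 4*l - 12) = l - 2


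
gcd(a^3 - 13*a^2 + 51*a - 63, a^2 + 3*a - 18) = a - 3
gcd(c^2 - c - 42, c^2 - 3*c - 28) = c - 7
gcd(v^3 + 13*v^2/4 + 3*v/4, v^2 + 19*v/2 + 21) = 1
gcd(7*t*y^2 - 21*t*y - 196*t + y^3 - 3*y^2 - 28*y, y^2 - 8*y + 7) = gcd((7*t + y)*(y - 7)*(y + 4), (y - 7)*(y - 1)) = y - 7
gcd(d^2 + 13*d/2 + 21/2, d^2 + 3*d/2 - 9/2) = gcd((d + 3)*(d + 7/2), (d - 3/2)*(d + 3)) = d + 3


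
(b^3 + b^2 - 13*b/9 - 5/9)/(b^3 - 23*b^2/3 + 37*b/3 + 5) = (3*b^2 + 2*b - 5)/(3*(b^2 - 8*b + 15))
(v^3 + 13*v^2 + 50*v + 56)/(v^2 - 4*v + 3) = (v^3 + 13*v^2 + 50*v + 56)/(v^2 - 4*v + 3)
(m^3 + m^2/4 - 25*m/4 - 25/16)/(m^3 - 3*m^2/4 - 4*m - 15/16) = (2*m + 5)/(2*m + 3)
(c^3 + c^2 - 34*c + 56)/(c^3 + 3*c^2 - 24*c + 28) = (c - 4)/(c - 2)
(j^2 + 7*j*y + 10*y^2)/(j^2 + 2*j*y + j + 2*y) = (j + 5*y)/(j + 1)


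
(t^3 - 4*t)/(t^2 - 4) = t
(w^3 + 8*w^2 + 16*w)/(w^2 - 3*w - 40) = w*(w^2 + 8*w + 16)/(w^2 - 3*w - 40)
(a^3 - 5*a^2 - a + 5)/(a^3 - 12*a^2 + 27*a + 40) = (a - 1)/(a - 8)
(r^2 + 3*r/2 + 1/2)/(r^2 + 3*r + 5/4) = 2*(r + 1)/(2*r + 5)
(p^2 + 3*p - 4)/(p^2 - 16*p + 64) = (p^2 + 3*p - 4)/(p^2 - 16*p + 64)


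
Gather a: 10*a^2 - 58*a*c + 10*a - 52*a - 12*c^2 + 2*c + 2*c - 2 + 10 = 10*a^2 + a*(-58*c - 42) - 12*c^2 + 4*c + 8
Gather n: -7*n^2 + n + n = -7*n^2 + 2*n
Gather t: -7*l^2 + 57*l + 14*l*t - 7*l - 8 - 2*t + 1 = -7*l^2 + 50*l + t*(14*l - 2) - 7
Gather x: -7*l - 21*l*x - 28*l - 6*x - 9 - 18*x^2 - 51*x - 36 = -35*l - 18*x^2 + x*(-21*l - 57) - 45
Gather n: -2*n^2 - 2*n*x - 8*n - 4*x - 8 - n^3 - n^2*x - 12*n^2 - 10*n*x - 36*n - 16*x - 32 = -n^3 + n^2*(-x - 14) + n*(-12*x - 44) - 20*x - 40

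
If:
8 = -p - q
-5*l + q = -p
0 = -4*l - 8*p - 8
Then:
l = -8/5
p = -1/5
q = -39/5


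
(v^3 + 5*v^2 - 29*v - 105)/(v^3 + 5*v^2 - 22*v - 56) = (v^2 - 2*v - 15)/(v^2 - 2*v - 8)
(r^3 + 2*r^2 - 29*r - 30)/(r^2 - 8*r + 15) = (r^2 + 7*r + 6)/(r - 3)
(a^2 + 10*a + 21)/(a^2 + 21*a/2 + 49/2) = 2*(a + 3)/(2*a + 7)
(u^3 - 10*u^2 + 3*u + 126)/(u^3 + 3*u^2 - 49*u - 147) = (u - 6)/(u + 7)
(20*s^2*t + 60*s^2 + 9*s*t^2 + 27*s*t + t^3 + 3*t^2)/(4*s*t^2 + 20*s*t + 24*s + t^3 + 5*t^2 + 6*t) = (5*s + t)/(t + 2)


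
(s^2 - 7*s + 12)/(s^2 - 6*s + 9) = (s - 4)/(s - 3)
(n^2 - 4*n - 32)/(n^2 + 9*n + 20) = (n - 8)/(n + 5)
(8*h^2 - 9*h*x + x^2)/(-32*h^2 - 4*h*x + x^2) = (-h + x)/(4*h + x)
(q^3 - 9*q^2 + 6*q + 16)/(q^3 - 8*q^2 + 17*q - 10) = (q^2 - 7*q - 8)/(q^2 - 6*q + 5)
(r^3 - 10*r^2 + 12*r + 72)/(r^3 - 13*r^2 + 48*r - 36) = (r + 2)/(r - 1)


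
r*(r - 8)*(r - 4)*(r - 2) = r^4 - 14*r^3 + 56*r^2 - 64*r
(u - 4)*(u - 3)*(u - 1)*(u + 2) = u^4 - 6*u^3 + 3*u^2 + 26*u - 24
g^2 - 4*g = g*(g - 4)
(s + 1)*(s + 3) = s^2 + 4*s + 3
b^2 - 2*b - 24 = (b - 6)*(b + 4)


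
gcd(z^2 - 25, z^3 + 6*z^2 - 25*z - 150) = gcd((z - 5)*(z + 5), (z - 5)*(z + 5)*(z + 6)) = z^2 - 25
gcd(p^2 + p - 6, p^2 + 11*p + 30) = 1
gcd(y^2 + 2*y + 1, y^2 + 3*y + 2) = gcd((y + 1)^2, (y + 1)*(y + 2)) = y + 1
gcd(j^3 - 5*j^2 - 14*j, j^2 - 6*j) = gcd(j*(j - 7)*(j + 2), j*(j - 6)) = j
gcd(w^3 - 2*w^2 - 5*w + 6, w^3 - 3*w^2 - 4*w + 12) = w^2 - w - 6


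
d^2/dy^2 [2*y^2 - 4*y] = 4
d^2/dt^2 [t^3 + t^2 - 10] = 6*t + 2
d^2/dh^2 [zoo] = 0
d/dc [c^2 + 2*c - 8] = 2*c + 2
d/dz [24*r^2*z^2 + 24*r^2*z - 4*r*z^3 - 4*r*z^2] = 4*r*(12*r*z + 6*r - 3*z^2 - 2*z)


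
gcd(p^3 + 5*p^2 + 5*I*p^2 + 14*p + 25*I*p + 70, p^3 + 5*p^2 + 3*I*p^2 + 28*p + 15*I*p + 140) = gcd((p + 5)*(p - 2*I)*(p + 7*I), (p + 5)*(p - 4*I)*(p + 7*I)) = p^2 + p*(5 + 7*I) + 35*I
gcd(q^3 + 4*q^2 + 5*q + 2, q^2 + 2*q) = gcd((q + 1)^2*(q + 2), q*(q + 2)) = q + 2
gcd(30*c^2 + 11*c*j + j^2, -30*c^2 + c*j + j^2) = 6*c + j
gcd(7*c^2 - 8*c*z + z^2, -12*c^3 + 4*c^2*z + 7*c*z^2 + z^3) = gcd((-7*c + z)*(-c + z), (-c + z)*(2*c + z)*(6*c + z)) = -c + z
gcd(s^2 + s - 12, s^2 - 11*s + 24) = s - 3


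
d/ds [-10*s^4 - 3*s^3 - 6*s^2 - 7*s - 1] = -40*s^3 - 9*s^2 - 12*s - 7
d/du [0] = 0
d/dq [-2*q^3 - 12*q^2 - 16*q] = -6*q^2 - 24*q - 16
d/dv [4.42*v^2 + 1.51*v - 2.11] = 8.84*v + 1.51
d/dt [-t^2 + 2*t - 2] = 2 - 2*t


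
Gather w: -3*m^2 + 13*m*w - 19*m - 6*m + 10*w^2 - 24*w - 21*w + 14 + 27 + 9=-3*m^2 - 25*m + 10*w^2 + w*(13*m - 45) + 50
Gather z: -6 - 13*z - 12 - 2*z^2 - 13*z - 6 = -2*z^2 - 26*z - 24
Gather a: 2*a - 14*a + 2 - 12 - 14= -12*a - 24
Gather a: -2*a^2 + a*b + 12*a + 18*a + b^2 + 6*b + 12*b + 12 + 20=-2*a^2 + a*(b + 30) + b^2 + 18*b + 32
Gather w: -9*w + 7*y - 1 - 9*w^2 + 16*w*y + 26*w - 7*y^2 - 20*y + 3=-9*w^2 + w*(16*y + 17) - 7*y^2 - 13*y + 2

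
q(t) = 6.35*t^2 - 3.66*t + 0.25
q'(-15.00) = -194.16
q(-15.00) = 1483.90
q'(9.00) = 110.64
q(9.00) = 481.66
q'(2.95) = 33.80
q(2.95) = 44.71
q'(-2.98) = -41.51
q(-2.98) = 67.55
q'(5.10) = 61.11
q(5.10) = 146.75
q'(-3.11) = -43.16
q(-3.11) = 73.05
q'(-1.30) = -20.17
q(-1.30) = 15.74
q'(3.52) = 41.04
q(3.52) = 66.05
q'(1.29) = 12.72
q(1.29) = 6.10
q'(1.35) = 13.48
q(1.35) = 6.88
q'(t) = 12.7*t - 3.66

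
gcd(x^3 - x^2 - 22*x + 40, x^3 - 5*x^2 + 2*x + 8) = x^2 - 6*x + 8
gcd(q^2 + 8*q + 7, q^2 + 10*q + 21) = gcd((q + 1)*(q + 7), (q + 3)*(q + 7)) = q + 7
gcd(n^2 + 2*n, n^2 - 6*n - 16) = n + 2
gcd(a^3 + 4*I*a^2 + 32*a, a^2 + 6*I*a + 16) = a + 8*I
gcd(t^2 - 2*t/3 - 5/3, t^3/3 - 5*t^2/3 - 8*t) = 1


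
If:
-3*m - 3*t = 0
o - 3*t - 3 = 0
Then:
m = -t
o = 3*t + 3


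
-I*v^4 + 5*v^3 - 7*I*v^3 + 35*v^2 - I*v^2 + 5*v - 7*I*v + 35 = (v + 7)*(v - I)*(v + 5*I)*(-I*v + 1)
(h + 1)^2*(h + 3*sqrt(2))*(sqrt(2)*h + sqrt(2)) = sqrt(2)*h^4 + 3*sqrt(2)*h^3 + 6*h^3 + 3*sqrt(2)*h^2 + 18*h^2 + sqrt(2)*h + 18*h + 6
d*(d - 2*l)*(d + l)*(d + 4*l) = d^4 + 3*d^3*l - 6*d^2*l^2 - 8*d*l^3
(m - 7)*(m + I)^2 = m^3 - 7*m^2 + 2*I*m^2 - m - 14*I*m + 7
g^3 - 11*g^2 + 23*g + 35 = (g - 7)*(g - 5)*(g + 1)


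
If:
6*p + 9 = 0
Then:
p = -3/2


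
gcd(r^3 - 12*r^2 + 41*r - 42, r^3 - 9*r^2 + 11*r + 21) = r^2 - 10*r + 21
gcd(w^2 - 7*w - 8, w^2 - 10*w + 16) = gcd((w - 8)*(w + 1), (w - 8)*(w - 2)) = w - 8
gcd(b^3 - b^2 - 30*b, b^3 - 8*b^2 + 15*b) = b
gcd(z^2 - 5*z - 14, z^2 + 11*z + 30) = 1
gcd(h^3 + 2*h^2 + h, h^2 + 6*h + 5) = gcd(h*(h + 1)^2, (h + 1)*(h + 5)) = h + 1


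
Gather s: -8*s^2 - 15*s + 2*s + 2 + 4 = -8*s^2 - 13*s + 6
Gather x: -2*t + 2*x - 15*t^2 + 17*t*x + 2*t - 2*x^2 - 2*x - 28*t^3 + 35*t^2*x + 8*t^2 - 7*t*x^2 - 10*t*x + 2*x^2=-28*t^3 - 7*t^2 - 7*t*x^2 + x*(35*t^2 + 7*t)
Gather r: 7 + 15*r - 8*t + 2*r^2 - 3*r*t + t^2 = 2*r^2 + r*(15 - 3*t) + t^2 - 8*t + 7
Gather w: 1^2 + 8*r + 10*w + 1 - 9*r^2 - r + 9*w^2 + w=-9*r^2 + 7*r + 9*w^2 + 11*w + 2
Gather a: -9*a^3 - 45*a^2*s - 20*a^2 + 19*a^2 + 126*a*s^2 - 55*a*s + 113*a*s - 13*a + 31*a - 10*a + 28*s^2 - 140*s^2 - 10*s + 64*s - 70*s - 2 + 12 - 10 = -9*a^3 + a^2*(-45*s - 1) + a*(126*s^2 + 58*s + 8) - 112*s^2 - 16*s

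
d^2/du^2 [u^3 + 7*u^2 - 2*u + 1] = 6*u + 14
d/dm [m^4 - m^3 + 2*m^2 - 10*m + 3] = 4*m^3 - 3*m^2 + 4*m - 10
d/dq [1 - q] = -1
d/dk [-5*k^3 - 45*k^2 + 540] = 15*k*(-k - 6)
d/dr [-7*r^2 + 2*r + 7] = 2 - 14*r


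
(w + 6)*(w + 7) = w^2 + 13*w + 42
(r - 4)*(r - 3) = r^2 - 7*r + 12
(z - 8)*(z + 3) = z^2 - 5*z - 24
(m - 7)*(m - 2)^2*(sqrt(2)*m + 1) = sqrt(2)*m^4 - 11*sqrt(2)*m^3 + m^3 - 11*m^2 + 32*sqrt(2)*m^2 - 28*sqrt(2)*m + 32*m - 28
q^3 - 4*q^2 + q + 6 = (q - 3)*(q - 2)*(q + 1)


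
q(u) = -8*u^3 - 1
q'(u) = -24*u^2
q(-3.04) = 223.76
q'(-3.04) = -221.80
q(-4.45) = 703.97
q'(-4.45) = -475.26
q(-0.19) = -0.95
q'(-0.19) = -0.87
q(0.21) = -1.07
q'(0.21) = -1.06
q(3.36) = -304.46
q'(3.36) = -270.95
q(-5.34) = 1217.19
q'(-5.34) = -684.37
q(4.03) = -524.61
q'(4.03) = -389.78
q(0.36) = -1.37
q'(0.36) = -3.11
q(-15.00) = 26999.00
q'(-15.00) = -5400.00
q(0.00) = -1.00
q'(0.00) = 0.00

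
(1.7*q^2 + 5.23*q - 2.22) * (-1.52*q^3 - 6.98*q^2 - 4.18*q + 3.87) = -2.584*q^5 - 19.8156*q^4 - 40.237*q^3 + 0.213200000000003*q^2 + 29.5197*q - 8.5914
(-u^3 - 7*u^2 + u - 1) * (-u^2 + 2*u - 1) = u^5 + 5*u^4 - 14*u^3 + 10*u^2 - 3*u + 1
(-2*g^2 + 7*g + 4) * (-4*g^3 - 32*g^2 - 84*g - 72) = 8*g^5 + 36*g^4 - 72*g^3 - 572*g^2 - 840*g - 288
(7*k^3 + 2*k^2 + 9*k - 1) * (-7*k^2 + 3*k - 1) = -49*k^5 + 7*k^4 - 64*k^3 + 32*k^2 - 12*k + 1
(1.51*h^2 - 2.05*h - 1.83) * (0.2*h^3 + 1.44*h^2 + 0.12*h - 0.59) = 0.302*h^5 + 1.7644*h^4 - 3.1368*h^3 - 3.7721*h^2 + 0.9899*h + 1.0797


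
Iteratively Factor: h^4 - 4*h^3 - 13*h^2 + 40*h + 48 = (h - 4)*(h^3 - 13*h - 12) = (h - 4)*(h + 3)*(h^2 - 3*h - 4) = (h - 4)^2*(h + 3)*(h + 1)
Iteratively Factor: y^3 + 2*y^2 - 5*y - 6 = (y + 3)*(y^2 - y - 2) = (y - 2)*(y + 3)*(y + 1)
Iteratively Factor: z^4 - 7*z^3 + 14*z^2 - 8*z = (z - 2)*(z^3 - 5*z^2 + 4*z) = z*(z - 2)*(z^2 - 5*z + 4) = z*(z - 4)*(z - 2)*(z - 1)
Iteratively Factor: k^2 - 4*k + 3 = (k - 1)*(k - 3)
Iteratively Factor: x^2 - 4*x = (x)*(x - 4)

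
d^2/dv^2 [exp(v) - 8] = exp(v)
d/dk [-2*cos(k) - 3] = 2*sin(k)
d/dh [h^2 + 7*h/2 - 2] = 2*h + 7/2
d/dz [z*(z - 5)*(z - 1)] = 3*z^2 - 12*z + 5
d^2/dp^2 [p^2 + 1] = 2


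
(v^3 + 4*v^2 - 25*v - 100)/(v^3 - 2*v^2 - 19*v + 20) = (v + 5)/(v - 1)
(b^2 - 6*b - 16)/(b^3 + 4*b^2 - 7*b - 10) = (b^2 - 6*b - 16)/(b^3 + 4*b^2 - 7*b - 10)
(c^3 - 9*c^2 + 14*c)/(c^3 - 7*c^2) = (c - 2)/c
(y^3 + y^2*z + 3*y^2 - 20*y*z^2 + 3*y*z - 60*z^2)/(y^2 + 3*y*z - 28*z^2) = (y^2 + 5*y*z + 3*y + 15*z)/(y + 7*z)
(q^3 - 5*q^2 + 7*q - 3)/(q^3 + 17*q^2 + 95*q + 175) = (q^3 - 5*q^2 + 7*q - 3)/(q^3 + 17*q^2 + 95*q + 175)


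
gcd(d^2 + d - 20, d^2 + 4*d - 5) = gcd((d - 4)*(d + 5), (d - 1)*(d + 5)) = d + 5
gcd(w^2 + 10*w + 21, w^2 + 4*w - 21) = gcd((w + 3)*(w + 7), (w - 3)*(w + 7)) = w + 7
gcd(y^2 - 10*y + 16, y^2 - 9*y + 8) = y - 8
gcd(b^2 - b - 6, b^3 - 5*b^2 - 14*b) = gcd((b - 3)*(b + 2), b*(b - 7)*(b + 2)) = b + 2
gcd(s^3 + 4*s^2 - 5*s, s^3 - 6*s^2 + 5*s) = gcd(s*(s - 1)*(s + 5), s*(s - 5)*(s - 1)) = s^2 - s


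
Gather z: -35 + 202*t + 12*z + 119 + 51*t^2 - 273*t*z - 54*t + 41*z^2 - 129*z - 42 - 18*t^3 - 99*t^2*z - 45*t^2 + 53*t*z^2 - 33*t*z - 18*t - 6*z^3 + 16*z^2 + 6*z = -18*t^3 + 6*t^2 + 130*t - 6*z^3 + z^2*(53*t + 57) + z*(-99*t^2 - 306*t - 111) + 42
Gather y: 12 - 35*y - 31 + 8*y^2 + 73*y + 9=8*y^2 + 38*y - 10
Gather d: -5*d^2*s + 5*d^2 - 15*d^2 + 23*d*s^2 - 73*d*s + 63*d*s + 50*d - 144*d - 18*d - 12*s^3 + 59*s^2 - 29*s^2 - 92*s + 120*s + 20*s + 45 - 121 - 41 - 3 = d^2*(-5*s - 10) + d*(23*s^2 - 10*s - 112) - 12*s^3 + 30*s^2 + 48*s - 120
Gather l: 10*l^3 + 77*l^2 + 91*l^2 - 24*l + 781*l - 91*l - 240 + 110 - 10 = 10*l^3 + 168*l^2 + 666*l - 140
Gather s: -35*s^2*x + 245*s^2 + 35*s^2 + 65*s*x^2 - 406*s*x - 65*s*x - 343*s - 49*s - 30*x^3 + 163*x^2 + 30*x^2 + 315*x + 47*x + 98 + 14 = s^2*(280 - 35*x) + s*(65*x^2 - 471*x - 392) - 30*x^3 + 193*x^2 + 362*x + 112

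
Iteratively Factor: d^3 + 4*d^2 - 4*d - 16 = (d + 2)*(d^2 + 2*d - 8) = (d - 2)*(d + 2)*(d + 4)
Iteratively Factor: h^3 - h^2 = (h)*(h^2 - h) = h^2*(h - 1)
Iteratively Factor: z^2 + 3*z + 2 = (z + 2)*(z + 1)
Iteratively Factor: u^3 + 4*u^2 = (u)*(u^2 + 4*u) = u^2*(u + 4)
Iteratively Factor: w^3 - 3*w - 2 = (w - 2)*(w^2 + 2*w + 1) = (w - 2)*(w + 1)*(w + 1)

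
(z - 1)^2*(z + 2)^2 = z^4 + 2*z^3 - 3*z^2 - 4*z + 4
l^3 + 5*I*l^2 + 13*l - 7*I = (l - I)^2*(l + 7*I)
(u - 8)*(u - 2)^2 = u^3 - 12*u^2 + 36*u - 32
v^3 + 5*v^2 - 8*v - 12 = (v - 2)*(v + 1)*(v + 6)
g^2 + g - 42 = (g - 6)*(g + 7)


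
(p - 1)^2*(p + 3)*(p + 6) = p^4 + 7*p^3 + p^2 - 27*p + 18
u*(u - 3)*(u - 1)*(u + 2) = u^4 - 2*u^3 - 5*u^2 + 6*u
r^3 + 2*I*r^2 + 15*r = r*(r - 3*I)*(r + 5*I)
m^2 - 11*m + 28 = (m - 7)*(m - 4)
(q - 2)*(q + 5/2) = q^2 + q/2 - 5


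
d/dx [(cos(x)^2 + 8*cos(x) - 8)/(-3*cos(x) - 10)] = (3*cos(x)^2 + 20*cos(x) + 104)*sin(x)/(3*cos(x) + 10)^2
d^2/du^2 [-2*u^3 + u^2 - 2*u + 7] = 2 - 12*u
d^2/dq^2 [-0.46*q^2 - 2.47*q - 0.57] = -0.920000000000000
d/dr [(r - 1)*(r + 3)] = 2*r + 2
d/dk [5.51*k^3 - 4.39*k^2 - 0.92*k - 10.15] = 16.53*k^2 - 8.78*k - 0.92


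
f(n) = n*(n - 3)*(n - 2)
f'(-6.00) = 174.00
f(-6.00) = -432.00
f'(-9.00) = 339.00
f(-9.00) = -1188.00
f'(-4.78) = 122.35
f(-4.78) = -252.14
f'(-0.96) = 18.36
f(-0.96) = -11.25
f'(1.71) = -2.33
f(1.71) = 0.64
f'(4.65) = 24.37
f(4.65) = 20.33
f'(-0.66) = 13.91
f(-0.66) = -6.43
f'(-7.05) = 225.61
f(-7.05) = -641.22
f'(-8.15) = 286.77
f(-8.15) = -922.36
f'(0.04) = 5.60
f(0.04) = 0.23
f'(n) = n*(n - 3) + n*(n - 2) + (n - 3)*(n - 2)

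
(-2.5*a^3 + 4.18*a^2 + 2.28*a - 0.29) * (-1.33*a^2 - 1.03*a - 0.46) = 3.325*a^5 - 2.9844*a^4 - 6.1878*a^3 - 3.8855*a^2 - 0.7501*a + 0.1334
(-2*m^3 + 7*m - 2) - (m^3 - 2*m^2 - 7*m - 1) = -3*m^3 + 2*m^2 + 14*m - 1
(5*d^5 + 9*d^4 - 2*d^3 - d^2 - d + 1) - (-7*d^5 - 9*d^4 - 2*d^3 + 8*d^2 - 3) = 12*d^5 + 18*d^4 - 9*d^2 - d + 4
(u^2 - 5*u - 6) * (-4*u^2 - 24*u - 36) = -4*u^4 - 4*u^3 + 108*u^2 + 324*u + 216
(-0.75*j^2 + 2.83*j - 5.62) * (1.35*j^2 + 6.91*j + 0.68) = -1.0125*j^4 - 1.362*j^3 + 11.4583*j^2 - 36.9098*j - 3.8216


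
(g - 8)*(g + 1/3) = g^2 - 23*g/3 - 8/3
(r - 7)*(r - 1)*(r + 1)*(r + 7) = r^4 - 50*r^2 + 49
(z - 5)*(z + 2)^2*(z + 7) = z^4 + 6*z^3 - 23*z^2 - 132*z - 140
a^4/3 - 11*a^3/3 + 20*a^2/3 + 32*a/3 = a*(a/3 + 1/3)*(a - 8)*(a - 4)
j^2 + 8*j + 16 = (j + 4)^2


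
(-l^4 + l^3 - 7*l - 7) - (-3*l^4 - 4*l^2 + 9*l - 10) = 2*l^4 + l^3 + 4*l^2 - 16*l + 3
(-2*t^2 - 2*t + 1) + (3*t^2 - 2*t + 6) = t^2 - 4*t + 7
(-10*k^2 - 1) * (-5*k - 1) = 50*k^3 + 10*k^2 + 5*k + 1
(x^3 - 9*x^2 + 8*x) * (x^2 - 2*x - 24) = x^5 - 11*x^4 + 2*x^3 + 200*x^2 - 192*x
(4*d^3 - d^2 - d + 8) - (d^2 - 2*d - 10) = 4*d^3 - 2*d^2 + d + 18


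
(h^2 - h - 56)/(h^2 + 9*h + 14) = (h - 8)/(h + 2)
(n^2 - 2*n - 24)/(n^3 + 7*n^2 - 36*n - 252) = (n + 4)/(n^2 + 13*n + 42)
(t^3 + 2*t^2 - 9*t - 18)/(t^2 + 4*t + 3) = (t^2 - t - 6)/(t + 1)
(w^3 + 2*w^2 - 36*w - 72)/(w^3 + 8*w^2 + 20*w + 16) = (w^2 - 36)/(w^2 + 6*w + 8)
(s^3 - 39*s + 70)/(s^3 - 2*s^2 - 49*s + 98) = (s - 5)/(s - 7)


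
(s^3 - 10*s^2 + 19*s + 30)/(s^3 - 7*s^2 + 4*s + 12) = (s - 5)/(s - 2)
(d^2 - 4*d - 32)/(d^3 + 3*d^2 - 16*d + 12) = (d^2 - 4*d - 32)/(d^3 + 3*d^2 - 16*d + 12)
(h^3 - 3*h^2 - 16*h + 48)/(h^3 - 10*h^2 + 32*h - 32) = (h^2 + h - 12)/(h^2 - 6*h + 8)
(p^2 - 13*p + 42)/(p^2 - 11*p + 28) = (p - 6)/(p - 4)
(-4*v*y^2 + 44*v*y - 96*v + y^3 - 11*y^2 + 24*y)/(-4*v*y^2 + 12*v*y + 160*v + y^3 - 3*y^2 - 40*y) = (y - 3)/(y + 5)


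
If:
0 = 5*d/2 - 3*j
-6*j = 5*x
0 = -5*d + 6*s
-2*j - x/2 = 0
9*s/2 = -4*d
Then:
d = 0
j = 0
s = 0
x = 0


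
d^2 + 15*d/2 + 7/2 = (d + 1/2)*(d + 7)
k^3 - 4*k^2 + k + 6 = (k - 3)*(k - 2)*(k + 1)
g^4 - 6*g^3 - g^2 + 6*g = g*(g - 6)*(g - 1)*(g + 1)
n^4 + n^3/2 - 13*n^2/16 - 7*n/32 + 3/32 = (n - 3/4)*(n - 1/4)*(n + 1/2)*(n + 1)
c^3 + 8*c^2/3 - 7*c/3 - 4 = (c - 4/3)*(c + 1)*(c + 3)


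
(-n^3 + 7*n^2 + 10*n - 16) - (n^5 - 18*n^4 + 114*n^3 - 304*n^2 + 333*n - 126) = -n^5 + 18*n^4 - 115*n^3 + 311*n^2 - 323*n + 110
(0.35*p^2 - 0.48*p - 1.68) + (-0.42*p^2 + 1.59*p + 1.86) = -0.07*p^2 + 1.11*p + 0.18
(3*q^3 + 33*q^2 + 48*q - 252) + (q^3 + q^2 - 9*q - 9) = 4*q^3 + 34*q^2 + 39*q - 261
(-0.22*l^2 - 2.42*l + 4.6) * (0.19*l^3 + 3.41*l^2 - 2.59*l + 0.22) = -0.0418*l^5 - 1.21*l^4 - 6.8084*l^3 + 21.9054*l^2 - 12.4464*l + 1.012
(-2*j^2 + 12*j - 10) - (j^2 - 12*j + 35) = -3*j^2 + 24*j - 45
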